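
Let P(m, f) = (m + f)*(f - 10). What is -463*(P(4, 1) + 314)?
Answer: -124547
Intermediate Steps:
P(m, f) = (-10 + f)*(f + m) (P(m, f) = (f + m)*(-10 + f) = (-10 + f)*(f + m))
-463*(P(4, 1) + 314) = -463*((1**2 - 10*1 - 10*4 + 1*4) + 314) = -463*((1 - 10 - 40 + 4) + 314) = -463*(-45 + 314) = -463*269 = -124547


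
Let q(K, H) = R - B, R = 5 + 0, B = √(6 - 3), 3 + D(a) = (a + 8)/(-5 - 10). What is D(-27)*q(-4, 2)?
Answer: -26/3 + 26*√3/15 ≈ -5.6644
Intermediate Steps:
D(a) = -53/15 - a/15 (D(a) = -3 + (a + 8)/(-5 - 10) = -3 + (8 + a)/(-15) = -3 + (8 + a)*(-1/15) = -3 + (-8/15 - a/15) = -53/15 - a/15)
B = √3 ≈ 1.7320
R = 5
q(K, H) = 5 - √3
D(-27)*q(-4, 2) = (-53/15 - 1/15*(-27))*(5 - √3) = (-53/15 + 9/5)*(5 - √3) = -26*(5 - √3)/15 = -26/3 + 26*√3/15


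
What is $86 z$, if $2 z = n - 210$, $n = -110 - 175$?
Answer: $-21285$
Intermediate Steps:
$n = -285$ ($n = -110 - 175 = -285$)
$z = - \frac{495}{2}$ ($z = \frac{-285 - 210}{2} = \frac{1}{2} \left(-495\right) = - \frac{495}{2} \approx -247.5$)
$86 z = 86 \left(- \frac{495}{2}\right) = -21285$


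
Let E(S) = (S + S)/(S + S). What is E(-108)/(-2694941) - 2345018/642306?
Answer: -3159842898122/865488386973 ≈ -3.6509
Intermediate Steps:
E(S) = 1 (E(S) = (2*S)/((2*S)) = (2*S)*(1/(2*S)) = 1)
E(-108)/(-2694941) - 2345018/642306 = 1/(-2694941) - 2345018/642306 = 1*(-1/2694941) - 2345018*1/642306 = -1/2694941 - 1172509/321153 = -3159842898122/865488386973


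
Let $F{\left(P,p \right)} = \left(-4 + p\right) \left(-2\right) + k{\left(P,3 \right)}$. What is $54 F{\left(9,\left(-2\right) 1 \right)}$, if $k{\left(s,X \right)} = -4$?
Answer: $432$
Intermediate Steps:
$F{\left(P,p \right)} = 4 - 2 p$ ($F{\left(P,p \right)} = \left(-4 + p\right) \left(-2\right) - 4 = \left(8 - 2 p\right) - 4 = 4 - 2 p$)
$54 F{\left(9,\left(-2\right) 1 \right)} = 54 \left(4 - 2 \left(\left(-2\right) 1\right)\right) = 54 \left(4 - -4\right) = 54 \left(4 + 4\right) = 54 \cdot 8 = 432$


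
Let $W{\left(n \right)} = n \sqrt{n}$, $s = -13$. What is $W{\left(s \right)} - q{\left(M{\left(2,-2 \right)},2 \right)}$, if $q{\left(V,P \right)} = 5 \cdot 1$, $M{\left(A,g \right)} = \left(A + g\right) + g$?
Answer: $-5 - 13 i \sqrt{13} \approx -5.0 - 46.872 i$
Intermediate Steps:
$W{\left(n \right)} = n^{\frac{3}{2}}$
$M{\left(A,g \right)} = A + 2 g$
$q{\left(V,P \right)} = 5$
$W{\left(s \right)} - q{\left(M{\left(2,-2 \right)},2 \right)} = \left(-13\right)^{\frac{3}{2}} - 5 = - 13 i \sqrt{13} - 5 = -5 - 13 i \sqrt{13}$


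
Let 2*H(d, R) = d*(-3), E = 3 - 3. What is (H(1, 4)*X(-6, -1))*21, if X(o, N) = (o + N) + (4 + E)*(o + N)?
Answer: 2205/2 ≈ 1102.5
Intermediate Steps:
E = 0
H(d, R) = -3*d/2 (H(d, R) = (d*(-3))/2 = (-3*d)/2 = -3*d/2)
X(o, N) = 5*N + 5*o (X(o, N) = (o + N) + (4 + 0)*(o + N) = (N + o) + 4*(N + o) = (N + o) + (4*N + 4*o) = 5*N + 5*o)
(H(1, 4)*X(-6, -1))*21 = ((-3/2*1)*(5*(-1) + 5*(-6)))*21 = -3*(-5 - 30)/2*21 = -3/2*(-35)*21 = (105/2)*21 = 2205/2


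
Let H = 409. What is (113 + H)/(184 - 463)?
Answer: -58/31 ≈ -1.8710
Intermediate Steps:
(113 + H)/(184 - 463) = (113 + 409)/(184 - 463) = 522/(-279) = 522*(-1/279) = -58/31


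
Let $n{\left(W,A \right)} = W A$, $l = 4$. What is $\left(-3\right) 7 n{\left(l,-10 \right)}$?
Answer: $840$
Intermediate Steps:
$n{\left(W,A \right)} = A W$
$\left(-3\right) 7 n{\left(l,-10 \right)} = \left(-3\right) 7 \left(\left(-10\right) 4\right) = \left(-21\right) \left(-40\right) = 840$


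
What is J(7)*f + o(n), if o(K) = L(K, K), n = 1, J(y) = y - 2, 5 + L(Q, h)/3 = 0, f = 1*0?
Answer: -15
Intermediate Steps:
f = 0
L(Q, h) = -15 (L(Q, h) = -15 + 3*0 = -15 + 0 = -15)
J(y) = -2 + y
o(K) = -15
J(7)*f + o(n) = (-2 + 7)*0 - 15 = 5*0 - 15 = 0 - 15 = -15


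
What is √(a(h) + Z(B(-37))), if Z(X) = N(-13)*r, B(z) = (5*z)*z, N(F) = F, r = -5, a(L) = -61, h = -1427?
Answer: 2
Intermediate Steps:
B(z) = 5*z²
Z(X) = 65 (Z(X) = -13*(-5) = 65)
√(a(h) + Z(B(-37))) = √(-61 + 65) = √4 = 2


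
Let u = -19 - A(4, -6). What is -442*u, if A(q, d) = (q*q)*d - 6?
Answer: -36686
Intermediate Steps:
A(q, d) = -6 + d*q**2 (A(q, d) = q**2*d - 6 = d*q**2 - 6 = -6 + d*q**2)
u = 83 (u = -19 - (-6 - 6*4**2) = -19 - (-6 - 6*16) = -19 - (-6 - 96) = -19 - 1*(-102) = -19 + 102 = 83)
-442*u = -442*83 = -36686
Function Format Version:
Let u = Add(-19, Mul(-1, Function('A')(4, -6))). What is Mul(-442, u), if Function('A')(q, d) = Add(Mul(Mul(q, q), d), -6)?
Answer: -36686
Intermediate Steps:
Function('A')(q, d) = Add(-6, Mul(d, Pow(q, 2))) (Function('A')(q, d) = Add(Mul(Pow(q, 2), d), -6) = Add(Mul(d, Pow(q, 2)), -6) = Add(-6, Mul(d, Pow(q, 2))))
u = 83 (u = Add(-19, Mul(-1, Add(-6, Mul(-6, Pow(4, 2))))) = Add(-19, Mul(-1, Add(-6, Mul(-6, 16)))) = Add(-19, Mul(-1, Add(-6, -96))) = Add(-19, Mul(-1, -102)) = Add(-19, 102) = 83)
Mul(-442, u) = Mul(-442, 83) = -36686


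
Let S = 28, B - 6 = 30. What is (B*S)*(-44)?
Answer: -44352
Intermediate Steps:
B = 36 (B = 6 + 30 = 36)
(B*S)*(-44) = (36*28)*(-44) = 1008*(-44) = -44352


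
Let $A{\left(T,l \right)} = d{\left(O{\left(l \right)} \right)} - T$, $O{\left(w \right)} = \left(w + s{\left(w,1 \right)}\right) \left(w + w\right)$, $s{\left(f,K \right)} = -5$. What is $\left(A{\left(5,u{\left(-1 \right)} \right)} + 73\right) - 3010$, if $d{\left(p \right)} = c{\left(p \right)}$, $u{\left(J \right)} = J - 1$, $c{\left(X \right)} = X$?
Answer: $-2914$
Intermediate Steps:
$u{\left(J \right)} = -1 + J$
$O{\left(w \right)} = 2 w \left(-5 + w\right)$ ($O{\left(w \right)} = \left(w - 5\right) \left(w + w\right) = \left(-5 + w\right) 2 w = 2 w \left(-5 + w\right)$)
$d{\left(p \right)} = p$
$A{\left(T,l \right)} = - T + 2 l \left(-5 + l\right)$ ($A{\left(T,l \right)} = 2 l \left(-5 + l\right) - T = - T + 2 l \left(-5 + l\right)$)
$\left(A{\left(5,u{\left(-1 \right)} \right)} + 73\right) - 3010 = \left(\left(\left(-1\right) 5 + 2 \left(-1 - 1\right) \left(-5 - 2\right)\right) + 73\right) - 3010 = \left(\left(-5 + 2 \left(-2\right) \left(-5 - 2\right)\right) + 73\right) - 3010 = \left(\left(-5 + 2 \left(-2\right) \left(-7\right)\right) + 73\right) - 3010 = \left(\left(-5 + 28\right) + 73\right) - 3010 = \left(23 + 73\right) - 3010 = 96 - 3010 = -2914$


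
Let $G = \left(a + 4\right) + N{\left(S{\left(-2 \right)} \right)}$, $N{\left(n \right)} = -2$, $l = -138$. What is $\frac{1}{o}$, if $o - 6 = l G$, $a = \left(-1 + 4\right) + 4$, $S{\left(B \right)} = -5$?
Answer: $- \frac{1}{1236} \approx -0.00080906$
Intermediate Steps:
$a = 7$ ($a = 3 + 4 = 7$)
$G = 9$ ($G = \left(7 + 4\right) - 2 = 11 - 2 = 9$)
$o = -1236$ ($o = 6 - 1242 = -1236$)
$\frac{1}{o} = \frac{1}{-1236} = - \frac{1}{1236}$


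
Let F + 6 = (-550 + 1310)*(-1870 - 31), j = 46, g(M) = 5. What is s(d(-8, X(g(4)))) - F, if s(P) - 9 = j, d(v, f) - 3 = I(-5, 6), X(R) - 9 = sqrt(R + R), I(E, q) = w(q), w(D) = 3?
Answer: 1444821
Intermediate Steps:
I(E, q) = 3
X(R) = 9 + sqrt(2)*sqrt(R) (X(R) = 9 + sqrt(R + R) = 9 + sqrt(2*R) = 9 + sqrt(2)*sqrt(R))
d(v, f) = 6 (d(v, f) = 3 + 3 = 6)
s(P) = 55 (s(P) = 9 + 46 = 55)
F = -1444766 (F = -6 + (-550 + 1310)*(-1870 - 31) = -6 + 760*(-1901) = -6 - 1444760 = -1444766)
s(d(-8, X(g(4)))) - F = 55 - 1*(-1444766) = 55 + 1444766 = 1444821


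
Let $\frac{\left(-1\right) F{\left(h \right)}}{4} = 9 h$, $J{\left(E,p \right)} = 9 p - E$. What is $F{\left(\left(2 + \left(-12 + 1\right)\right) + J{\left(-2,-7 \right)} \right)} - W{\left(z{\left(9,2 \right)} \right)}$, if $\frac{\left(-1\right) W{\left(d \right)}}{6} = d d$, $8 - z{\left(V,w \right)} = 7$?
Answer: $2526$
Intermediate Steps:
$z{\left(V,w \right)} = 1$ ($z{\left(V,w \right)} = 8 - 7 = 1$)
$J{\left(E,p \right)} = - E + 9 p$
$W{\left(d \right)} = - 6 d^{2}$ ($W{\left(d \right)} = - 6 d d = - 6 d^{2}$)
$F{\left(h \right)} = - 36 h$ ($F{\left(h \right)} = - 4 \cdot 9 h = - 36 h$)
$F{\left(\left(2 + \left(-12 + 1\right)\right) + J{\left(-2,-7 \right)} \right)} - W{\left(z{\left(9,2 \right)} \right)} = - 36 \left(\left(2 + \left(-12 + 1\right)\right) + \left(\left(-1\right) \left(-2\right) + 9 \left(-7\right)\right)\right) - - 6 \cdot 1^{2} = - 36 \left(\left(2 - 11\right) + \left(2 - 63\right)\right) - \left(-6\right) 1 = - 36 \left(-9 - 61\right) - -6 = \left(-36\right) \left(-70\right) + 6 = 2520 + 6 = 2526$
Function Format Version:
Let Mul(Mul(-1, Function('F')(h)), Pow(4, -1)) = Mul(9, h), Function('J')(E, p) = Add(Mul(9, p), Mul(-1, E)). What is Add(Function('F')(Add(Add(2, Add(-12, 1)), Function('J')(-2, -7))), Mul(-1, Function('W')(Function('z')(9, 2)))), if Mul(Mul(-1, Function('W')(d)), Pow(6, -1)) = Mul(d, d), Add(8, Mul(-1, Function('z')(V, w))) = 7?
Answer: 2526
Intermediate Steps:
Function('z')(V, w) = 1 (Function('z')(V, w) = Add(8, Mul(-1, 7)) = Add(8, -7) = 1)
Function('J')(E, p) = Add(Mul(-1, E), Mul(9, p))
Function('W')(d) = Mul(-6, Pow(d, 2)) (Function('W')(d) = Mul(-6, Mul(d, d)) = Mul(-6, Pow(d, 2)))
Function('F')(h) = Mul(-36, h) (Function('F')(h) = Mul(-4, Mul(9, h)) = Mul(-36, h))
Add(Function('F')(Add(Add(2, Add(-12, 1)), Function('J')(-2, -7))), Mul(-1, Function('W')(Function('z')(9, 2)))) = Add(Mul(-36, Add(Add(2, Add(-12, 1)), Add(Mul(-1, -2), Mul(9, -7)))), Mul(-1, Mul(-6, Pow(1, 2)))) = Add(Mul(-36, Add(Add(2, -11), Add(2, -63))), Mul(-1, Mul(-6, 1))) = Add(Mul(-36, Add(-9, -61)), Mul(-1, -6)) = Add(Mul(-36, -70), 6) = Add(2520, 6) = 2526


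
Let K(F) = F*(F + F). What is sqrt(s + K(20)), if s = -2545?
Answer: I*sqrt(1745) ≈ 41.773*I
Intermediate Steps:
K(F) = 2*F**2 (K(F) = F*(2*F) = 2*F**2)
sqrt(s + K(20)) = sqrt(-2545 + 2*20**2) = sqrt(-2545 + 2*400) = sqrt(-2545 + 800) = sqrt(-1745) = I*sqrt(1745)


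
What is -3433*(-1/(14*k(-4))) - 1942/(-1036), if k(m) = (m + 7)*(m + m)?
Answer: -103717/12432 ≈ -8.3427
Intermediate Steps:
k(m) = 2*m*(7 + m) (k(m) = (7 + m)*(2*m) = 2*m*(7 + m))
-3433*(-1/(14*k(-4))) - 1942/(-1036) = -3433*1/(112*(7 - 4)) - 1942/(-1036) = -3433/((2*(-4)*3)*(-14)) - 1942*(-1/1036) = -3433/((-24*(-14))) + 971/518 = -3433/336 + 971/518 = -103717/12432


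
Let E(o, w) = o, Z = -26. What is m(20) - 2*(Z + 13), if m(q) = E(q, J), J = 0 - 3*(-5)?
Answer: 46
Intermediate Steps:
J = 15 (J = 0 + 15 = 15)
m(q) = q
m(20) - 2*(Z + 13) = 20 - 2*(-26 + 13) = 20 - 2*(-13) = 20 + 26 = 46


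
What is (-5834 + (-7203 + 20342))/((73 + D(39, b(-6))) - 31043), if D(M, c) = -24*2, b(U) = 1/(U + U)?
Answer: -7305/31018 ≈ -0.23551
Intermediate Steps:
b(U) = 1/(2*U)
D(M, c) = -48
(-5834 + (-7203 + 20342))/((73 + D(39, b(-6))) - 31043) = (-5834 + (-7203 + 20342))/((73 - 48) - 31043) = (-5834 + 13139)/(25 - 31043) = 7305/(-31018) = 7305*(-1/31018) = -7305/31018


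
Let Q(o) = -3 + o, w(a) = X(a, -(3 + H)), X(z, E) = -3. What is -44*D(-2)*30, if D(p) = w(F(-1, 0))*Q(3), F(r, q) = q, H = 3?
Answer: 0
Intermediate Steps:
w(a) = -3
D(p) = 0 (D(p) = -3*(-3 + 3) = -3*0 = 0)
-44*D(-2)*30 = -44*0*30 = 0*30 = 0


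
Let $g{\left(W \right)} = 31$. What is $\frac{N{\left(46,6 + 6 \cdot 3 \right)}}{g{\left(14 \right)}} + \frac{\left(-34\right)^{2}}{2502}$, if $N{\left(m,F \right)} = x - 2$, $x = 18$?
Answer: $\frac{37934}{38781} \approx 0.97816$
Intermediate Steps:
$N{\left(m,F \right)} = 16$ ($N{\left(m,F \right)} = 18 - 2 = 16$)
$\frac{N{\left(46,6 + 6 \cdot 3 \right)}}{g{\left(14 \right)}} + \frac{\left(-34\right)^{2}}{2502} = \frac{16}{31} + \frac{\left(-34\right)^{2}}{2502} = 16 \cdot \frac{1}{31} + 1156 \cdot \frac{1}{2502} = \frac{16}{31} + \frac{578}{1251} = \frac{37934}{38781}$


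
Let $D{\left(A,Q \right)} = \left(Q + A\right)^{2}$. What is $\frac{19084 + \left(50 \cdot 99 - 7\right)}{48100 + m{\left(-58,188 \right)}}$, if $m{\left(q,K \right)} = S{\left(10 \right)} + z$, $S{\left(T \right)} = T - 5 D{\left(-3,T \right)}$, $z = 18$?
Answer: $\frac{8009}{15961} \approx 0.50179$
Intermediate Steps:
$D{\left(A,Q \right)} = \left(A + Q\right)^{2}$
$S{\left(T \right)} = T - 5 \left(-3 + T\right)^{2}$
$m{\left(q,K \right)} = -217$ ($m{\left(q,K \right)} = \left(10 - 5 \left(-3 + 10\right)^{2}\right) + 18 = \left(10 - 5 \cdot 7^{2}\right) + 18 = \left(10 - 245\right) + 18 = -235 + 18 = -217$)
$\frac{19084 + \left(50 \cdot 99 - 7\right)}{48100 + m{\left(-58,188 \right)}} = \frac{19084 + \left(50 \cdot 99 - 7\right)}{48100 - 217} = \frac{19084 + \left(4950 - 7\right)}{47883} = \left(19084 + 4943\right) \frac{1}{47883} = 24027 \cdot \frac{1}{47883} = \frac{8009}{15961}$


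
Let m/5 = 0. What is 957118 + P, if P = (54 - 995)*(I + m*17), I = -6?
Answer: 962764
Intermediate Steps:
m = 0 (m = 5*0 = 0)
P = 5646 (P = (54 - 995)*(-6 + 0*17) = -941*(-6 + 0) = -941*(-6) = 5646)
957118 + P = 957118 + 5646 = 962764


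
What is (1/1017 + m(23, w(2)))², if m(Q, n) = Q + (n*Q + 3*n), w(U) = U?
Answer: 5818028176/1034289 ≈ 5625.1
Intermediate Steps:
m(Q, n) = Q + 3*n + Q*n (m(Q, n) = Q + (Q*n + 3*n) = Q + (3*n + Q*n) = Q + 3*n + Q*n)
(1/1017 + m(23, w(2)))² = (1/1017 + (23 + 3*2 + 23*2))² = (1/1017 + (23 + 6 + 46))² = (1/1017 + 75)² = (76276/1017)² = 5818028176/1034289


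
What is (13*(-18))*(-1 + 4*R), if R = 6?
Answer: -5382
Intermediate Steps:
(13*(-18))*(-1 + 4*R) = (13*(-18))*(-1 + 4*6) = -234*(-1 + 24) = -234*23 = -5382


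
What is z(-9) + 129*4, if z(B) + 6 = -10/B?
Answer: 4600/9 ≈ 511.11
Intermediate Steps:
z(B) = -6 - 10/B
z(-9) + 129*4 = (-6 - 10/(-9)) + 129*4 = (-6 - 10*(-1/9)) + 516 = (-6 + 10/9) + 516 = -44/9 + 516 = 4600/9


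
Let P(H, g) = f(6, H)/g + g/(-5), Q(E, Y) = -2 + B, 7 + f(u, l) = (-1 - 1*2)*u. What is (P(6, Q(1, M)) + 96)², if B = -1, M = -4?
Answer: 2477476/225 ≈ 11011.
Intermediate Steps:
f(u, l) = -7 - 3*u (f(u, l) = -7 + (-1 - 1*2)*u = -7 + (-1 - 2)*u = -7 - 3*u)
Q(E, Y) = -3 (Q(E, Y) = -2 - 1 = -3)
P(H, g) = -25/g - g/5 (P(H, g) = (-7 - 3*6)/g + g/(-5) = (-7 - 18)/g + g*(-⅕) = -25/g - g/5)
(P(6, Q(1, M)) + 96)² = ((-25/(-3) - ⅕*(-3)) + 96)² = ((-25*(-⅓) + ⅗) + 96)² = ((25/3 + ⅗) + 96)² = (134/15 + 96)² = (1574/15)² = 2477476/225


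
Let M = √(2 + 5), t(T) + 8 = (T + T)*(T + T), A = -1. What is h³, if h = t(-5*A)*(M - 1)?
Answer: -17131136 + 7786880*√7 ≈ 3.4710e+6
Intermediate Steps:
t(T) = -8 + 4*T² (t(T) = -8 + (T + T)*(T + T) = -8 + (2*T)*(2*T) = -8 + 4*T²)
M = √7 ≈ 2.6458
h = -92 + 92*√7 (h = (-8 + 4*(-5*(-1))²)*(√7 - 1) = (-8 + 4*5²)*(-1 + √7) = (-8 + 4*25)*(-1 + √7) = (-8 + 100)*(-1 + √7) = 92*(-1 + √7) = -92 + 92*√7 ≈ 151.41)
h³ = (-92 + 92*√7)³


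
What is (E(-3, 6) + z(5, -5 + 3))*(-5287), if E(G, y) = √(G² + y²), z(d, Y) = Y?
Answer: 10574 - 15861*√5 ≈ -24892.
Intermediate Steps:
(E(-3, 6) + z(5, -5 + 3))*(-5287) = (√((-3)² + 6²) + (-5 + 3))*(-5287) = (√(9 + 36) - 2)*(-5287) = (√45 - 2)*(-5287) = (3*√5 - 2)*(-5287) = (-2 + 3*√5)*(-5287) = 10574 - 15861*√5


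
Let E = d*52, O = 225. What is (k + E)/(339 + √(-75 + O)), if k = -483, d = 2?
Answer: -42827/38257 + 1895*√6/114771 ≈ -1.0790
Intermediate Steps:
E = 104 (E = 2*52 = 104)
(k + E)/(339 + √(-75 + O)) = (-483 + 104)/(339 + √(-75 + 225)) = -379/(339 + √150) = -379/(339 + 5*√6)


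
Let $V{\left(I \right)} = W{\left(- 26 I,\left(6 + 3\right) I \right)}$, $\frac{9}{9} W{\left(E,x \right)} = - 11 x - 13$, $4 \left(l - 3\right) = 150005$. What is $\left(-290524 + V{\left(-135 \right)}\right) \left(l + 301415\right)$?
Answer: $-93938926361$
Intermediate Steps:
$l = \frac{150017}{4}$ ($l = 3 + \frac{1}{4} \cdot 150005 = 3 + \frac{150005}{4} = \frac{150017}{4} \approx 37504.0$)
$W{\left(E,x \right)} = -13 - 11 x$ ($W{\left(E,x \right)} = - 11 x - 13 = -13 - 11 x$)
$V{\left(I \right)} = -13 - 99 I$ ($V{\left(I \right)} = -13 - 11 \left(6 + 3\right) I = -13 - 11 \cdot 9 I = -13 - 99 I$)
$\left(-290524 + V{\left(-135 \right)}\right) \left(l + 301415\right) = \left(-290524 - -13352\right) \left(\frac{150017}{4} + 301415\right) = \left(-290524 + \left(-13 + 13365\right)\right) \frac{1355677}{4} = \left(-290524 + 13352\right) \frac{1355677}{4} = \left(-277172\right) \frac{1355677}{4} = -93938926361$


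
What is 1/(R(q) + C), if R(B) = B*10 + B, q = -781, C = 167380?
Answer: 1/158789 ≈ 6.2977e-6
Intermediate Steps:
R(B) = 11*B (R(B) = 10*B + B = 11*B)
1/(R(q) + C) = 1/(11*(-781) + 167380) = 1/(-8591 + 167380) = 1/158789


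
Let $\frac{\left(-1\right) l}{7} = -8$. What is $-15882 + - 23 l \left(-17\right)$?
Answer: $6014$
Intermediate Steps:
$l = 56$ ($l = \left(-7\right) \left(-8\right) = 56$)
$-15882 + - 23 l \left(-17\right) = -15882 + \left(-23\right) 56 \left(-17\right) = -15882 - -21896 = -15882 + 21896 = 6014$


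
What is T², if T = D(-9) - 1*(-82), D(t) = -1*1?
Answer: 6561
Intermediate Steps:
D(t) = -1
T = 81 (T = -1 - 1*(-82) = -1 + 82 = 81)
T² = 81² = 6561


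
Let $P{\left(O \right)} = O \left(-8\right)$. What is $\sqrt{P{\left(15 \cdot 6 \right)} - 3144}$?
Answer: $2 i \sqrt{966} \approx 62.161 i$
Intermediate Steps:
$P{\left(O \right)} = - 8 O$
$\sqrt{P{\left(15 \cdot 6 \right)} - 3144} = \sqrt{- 8 \cdot 15 \cdot 6 - 3144} = \sqrt{\left(-8\right) 90 - 3144} = \sqrt{-720 - 3144} = \sqrt{-3864} = 2 i \sqrt{966}$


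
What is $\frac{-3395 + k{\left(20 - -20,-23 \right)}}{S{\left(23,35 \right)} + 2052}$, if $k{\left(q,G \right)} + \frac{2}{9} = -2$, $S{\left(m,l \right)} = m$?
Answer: $- \frac{1223}{747} \approx -1.6372$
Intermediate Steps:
$k{\left(q,G \right)} = - \frac{20}{9}$ ($k{\left(q,G \right)} = - \frac{2}{9} - 2 = - \frac{20}{9}$)
$\frac{-3395 + k{\left(20 - -20,-23 \right)}}{S{\left(23,35 \right)} + 2052} = \frac{-3395 - \frac{20}{9}}{23 + 2052} = - \frac{30575}{9 \cdot 2075} = \left(- \frac{30575}{9}\right) \frac{1}{2075} = - \frac{1223}{747}$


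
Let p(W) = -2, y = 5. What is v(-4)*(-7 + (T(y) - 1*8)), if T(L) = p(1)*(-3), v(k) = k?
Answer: 36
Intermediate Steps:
T(L) = 6 (T(L) = -2*(-3) = 6)
v(-4)*(-7 + (T(y) - 1*8)) = -4*(-7 + (6 - 1*8)) = -4*(-7 + (6 - 8)) = -4*(-7 - 2) = -4*(-9) = 36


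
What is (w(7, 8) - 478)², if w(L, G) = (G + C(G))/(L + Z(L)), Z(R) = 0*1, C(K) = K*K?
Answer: 10719076/49 ≈ 2.1876e+5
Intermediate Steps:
C(K) = K²
Z(R) = 0
w(L, G) = (G + G²)/L (w(L, G) = (G + G²)/(L + 0) = (G + G²)/L)
(w(7, 8) - 478)² = (8*(1 + 8)/7 - 478)² = (8*(⅐)*9 - 478)² = (72/7 - 478)² = (-3274/7)² = 10719076/49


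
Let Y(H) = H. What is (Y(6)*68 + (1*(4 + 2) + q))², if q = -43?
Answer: 137641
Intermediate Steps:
(Y(6)*68 + (1*(4 + 2) + q))² = (6*68 + (1*(4 + 2) - 43))² = (408 + (1*6 - 43))² = (408 + (6 - 43))² = (408 - 37)² = 371² = 137641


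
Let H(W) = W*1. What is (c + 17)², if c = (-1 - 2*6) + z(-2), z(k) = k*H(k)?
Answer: 64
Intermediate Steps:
H(W) = W
z(k) = k² (z(k) = k*k = k²)
c = -9 (c = (-1 - 2*6) + (-2)² = (-1 - 12) + 4 = -13 + 4 = -9)
(c + 17)² = (-9 + 17)² = 8² = 64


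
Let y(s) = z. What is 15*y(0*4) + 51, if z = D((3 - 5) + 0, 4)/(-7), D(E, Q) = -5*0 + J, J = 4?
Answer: 297/7 ≈ 42.429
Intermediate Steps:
D(E, Q) = 4 (D(E, Q) = -5*0 + 4 = 0 + 4 = 4)
z = -4/7 (z = 4/(-7) = 4*(-1/7) = -4/7 ≈ -0.57143)
y(s) = -4/7
15*y(0*4) + 51 = 15*(-4/7) + 51 = -60/7 + 51 = 297/7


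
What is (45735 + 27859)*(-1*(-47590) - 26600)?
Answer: 1544738060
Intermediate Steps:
(45735 + 27859)*(-1*(-47590) - 26600) = 73594*(47590 - 26600) = 73594*20990 = 1544738060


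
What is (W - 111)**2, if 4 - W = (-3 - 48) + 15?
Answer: 5041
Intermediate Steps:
W = 40 (W = 4 - ((-3 - 48) + 15) = 4 - (-51 + 15) = 4 - 1*(-36) = 4 + 36 = 40)
(W - 111)**2 = (40 - 111)**2 = (-71)**2 = 5041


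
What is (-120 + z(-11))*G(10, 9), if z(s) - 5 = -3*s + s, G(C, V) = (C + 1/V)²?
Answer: -256711/27 ≈ -9507.8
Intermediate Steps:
z(s) = 5 - 2*s (z(s) = 5 + (-3*s + s) = 5 - 2*s)
(-120 + z(-11))*G(10, 9) = (-120 + (5 - 2*(-11)))*((1 + 10*9)²/9²) = (-120 + (5 + 22))*((1 + 90)²/81) = (-120 + 27)*((1/81)*91²) = -31*8281/27 = -93*8281/81 = -256711/27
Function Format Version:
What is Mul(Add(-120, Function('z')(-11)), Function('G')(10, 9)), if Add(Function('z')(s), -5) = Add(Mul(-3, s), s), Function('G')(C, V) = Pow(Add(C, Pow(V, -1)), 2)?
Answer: Rational(-256711, 27) ≈ -9507.8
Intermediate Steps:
Function('z')(s) = Add(5, Mul(-2, s)) (Function('z')(s) = Add(5, Add(Mul(-3, s), s)) = Add(5, Mul(-2, s)))
Mul(Add(-120, Function('z')(-11)), Function('G')(10, 9)) = Mul(Add(-120, Add(5, Mul(-2, -11))), Mul(Pow(9, -2), Pow(Add(1, Mul(10, 9)), 2))) = Mul(Add(-120, Add(5, 22)), Mul(Rational(1, 81), Pow(Add(1, 90), 2))) = Mul(Add(-120, 27), Mul(Rational(1, 81), Pow(91, 2))) = Mul(-93, Mul(Rational(1, 81), 8281)) = Mul(-93, Rational(8281, 81)) = Rational(-256711, 27)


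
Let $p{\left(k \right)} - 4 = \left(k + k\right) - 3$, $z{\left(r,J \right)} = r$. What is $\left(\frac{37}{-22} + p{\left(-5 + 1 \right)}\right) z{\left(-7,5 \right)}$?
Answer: $\frac{1337}{22} \approx 60.773$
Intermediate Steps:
$p{\left(k \right)} = 1 + 2 k$ ($p{\left(k \right)} = 4 + \left(\left(k + k\right) - 3\right) = 4 + \left(2 k - 3\right) = 4 + \left(-3 + 2 k\right) = 1 + 2 k$)
$\left(\frac{37}{-22} + p{\left(-5 + 1 \right)}\right) z{\left(-7,5 \right)} = \left(\frac{37}{-22} + \left(1 + 2 \left(-5 + 1\right)\right)\right) \left(-7\right) = \left(37 \left(- \frac{1}{22}\right) + \left(1 + 2 \left(-4\right)\right)\right) \left(-7\right) = \left(- \frac{37}{22} + \left(1 - 8\right)\right) \left(-7\right) = \left(- \frac{37}{22} - 7\right) \left(-7\right) = \left(- \frac{191}{22}\right) \left(-7\right) = \frac{1337}{22}$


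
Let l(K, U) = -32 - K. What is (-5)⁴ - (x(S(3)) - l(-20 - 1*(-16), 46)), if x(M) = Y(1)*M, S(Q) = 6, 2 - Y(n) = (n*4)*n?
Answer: 609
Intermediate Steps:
Y(n) = 2 - 4*n² (Y(n) = 2 - n*4*n = 2 - 4*n*n = 2 - 4*n²)
x(M) = -2*M (x(M) = (2 - 4*1²)*M = (2 - 4*1)*M = (2 - 4)*M = -2*M)
(-5)⁴ - (x(S(3)) - l(-20 - 1*(-16), 46)) = (-5)⁴ - (-2*6 - (-32 - (-20 - 1*(-16)))) = 625 - (-12 - (-32 - (-20 + 16))) = 625 - (-12 - (-32 - 1*(-4))) = 625 - (-12 - (-32 + 4)) = 625 - (-12 - 1*(-28)) = 625 - (-12 + 28) = 625 - 1*16 = 625 - 16 = 609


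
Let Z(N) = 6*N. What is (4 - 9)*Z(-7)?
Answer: 210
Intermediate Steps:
(4 - 9)*Z(-7) = (4 - 9)*(6*(-7)) = -5*(-42) = 210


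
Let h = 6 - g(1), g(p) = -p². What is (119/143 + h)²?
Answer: 1254400/20449 ≈ 61.343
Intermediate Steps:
h = 7 (h = 6 - (-1)*1² = 6 - (-1) = 6 - 1*(-1) = 6 + 1 = 7)
(119/143 + h)² = (119/143 + 7)² = (1120/143)² = 1254400/20449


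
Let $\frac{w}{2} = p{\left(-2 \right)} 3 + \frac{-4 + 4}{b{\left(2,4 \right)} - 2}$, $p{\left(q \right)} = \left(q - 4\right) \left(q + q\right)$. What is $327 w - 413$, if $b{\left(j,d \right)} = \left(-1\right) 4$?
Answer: $46675$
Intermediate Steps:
$b{\left(j,d \right)} = -4$
$p{\left(q \right)} = 2 q \left(-4 + q\right)$ ($p{\left(q \right)} = \left(-4 + q\right) 2 q = 2 q \left(-4 + q\right)$)
$w = 144$ ($w = 2 \left(2 \left(-2\right) \left(-4 - 2\right) 3 + \frac{-4 + 4}{-4 - 2}\right) = 2 \left(2 \left(-2\right) \left(-6\right) 3 + \frac{0}{-6}\right) = 2 \left(24 \cdot 3 + 0 \left(- \frac{1}{6}\right)\right) = 2 \left(72 + 0\right) = 2 \cdot 72 = 144$)
$327 w - 413 = 327 \cdot 144 - 413 = 47088 - 413 = 46675$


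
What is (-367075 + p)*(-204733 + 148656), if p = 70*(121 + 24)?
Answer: 20015283225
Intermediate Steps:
p = 10150 (p = 70*145 = 10150)
(-367075 + p)*(-204733 + 148656) = (-367075 + 10150)*(-204733 + 148656) = -356925*(-56077) = 20015283225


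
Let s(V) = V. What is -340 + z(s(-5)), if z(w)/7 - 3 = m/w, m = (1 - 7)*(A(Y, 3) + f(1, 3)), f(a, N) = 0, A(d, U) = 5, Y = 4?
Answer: -277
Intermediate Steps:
m = -30 (m = (1 - 7)*(5 + 0) = -6*5 = -30)
z(w) = 21 - 210/w (z(w) = 21 + 7*(-30/w) = 21 - 210/w)
-340 + z(s(-5)) = -340 + (21 - 210/(-5)) = -340 + (21 - 210*(-⅕)) = -340 + (21 + 42) = -340 + 63 = -277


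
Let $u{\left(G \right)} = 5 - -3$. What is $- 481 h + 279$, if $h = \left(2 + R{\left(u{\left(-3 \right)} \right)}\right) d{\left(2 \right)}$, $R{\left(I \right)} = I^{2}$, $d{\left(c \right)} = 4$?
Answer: $-126705$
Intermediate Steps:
$u{\left(G \right)} = 8$ ($u{\left(G \right)} = 5 + 3 = 8$)
$h = 264$ ($h = \left(2 + 8^{2}\right) 4 = \left(2 + 64\right) 4 = 66 \cdot 4 = 264$)
$- 481 h + 279 = \left(-481\right) 264 + 279 = -126984 + 279 = -126705$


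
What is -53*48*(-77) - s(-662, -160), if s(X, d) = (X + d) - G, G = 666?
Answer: 197376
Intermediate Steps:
s(X, d) = -666 + X + d (s(X, d) = (X + d) - 1*666 = (X + d) - 666 = -666 + X + d)
-53*48*(-77) - s(-662, -160) = -53*48*(-77) - (-666 - 662 - 160) = -2544*(-77) - 1*(-1488) = 195888 + 1488 = 197376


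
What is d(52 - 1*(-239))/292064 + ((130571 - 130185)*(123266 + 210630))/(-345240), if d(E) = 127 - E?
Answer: -1176324723067/3151005480 ≈ -373.32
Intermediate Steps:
d(52 - 1*(-239))/292064 + ((130571 - 130185)*(123266 + 210630))/(-345240) = (127 - (52 - 1*(-239)))/292064 + ((130571 - 130185)*(123266 + 210630))/(-345240) = (127 - (52 + 239))*(1/292064) + (386*333896)*(-1/345240) = (127 - 1*291)*(1/292064) + 128883856*(-1/345240) = (127 - 291)*(1/292064) - 16110482/43155 = -164*1/292064 - 16110482/43155 = -41/73016 - 16110482/43155 = -1176324723067/3151005480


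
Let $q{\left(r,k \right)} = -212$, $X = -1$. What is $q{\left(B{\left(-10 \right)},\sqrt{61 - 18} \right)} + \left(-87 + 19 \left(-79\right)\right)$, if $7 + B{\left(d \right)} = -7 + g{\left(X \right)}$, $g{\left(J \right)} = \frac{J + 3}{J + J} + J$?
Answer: $-1800$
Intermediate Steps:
$g{\left(J \right)} = J + \frac{3 + J}{2 J}$ ($g{\left(J \right)} = \frac{3 + J}{2 J} + J = J + \frac{3 + J}{2 J}$)
$B{\left(d \right)} = -16$ ($B{\left(d \right)} = -7 + \left(-7 + \left(\frac{1}{2} - 1 + \frac{3}{2 \left(-1\right)}\right)\right) = -7 + \left(-7 + \left(\frac{1}{2} - 1 + \frac{3}{2} \left(-1\right)\right)\right) = -7 - 9 = -16$)
$q{\left(B{\left(-10 \right)},\sqrt{61 - 18} \right)} + \left(-87 + 19 \left(-79\right)\right) = -212 + \left(-87 + 19 \left(-79\right)\right) = -212 - 1588 = -1800$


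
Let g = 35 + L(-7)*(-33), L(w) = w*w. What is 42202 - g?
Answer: 43784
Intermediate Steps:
L(w) = w²
g = -1582 (g = 35 + (-7)²*(-33) = 35 + 49*(-33) = 35 - 1617 = -1582)
42202 - g = 42202 - 1*(-1582) = 42202 + 1582 = 43784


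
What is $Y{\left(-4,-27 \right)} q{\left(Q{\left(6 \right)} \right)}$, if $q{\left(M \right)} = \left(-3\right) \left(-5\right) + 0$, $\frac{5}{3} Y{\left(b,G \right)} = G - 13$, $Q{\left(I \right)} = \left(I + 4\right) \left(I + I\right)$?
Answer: $-360$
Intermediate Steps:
$Q{\left(I \right)} = 2 I \left(4 + I\right)$ ($Q{\left(I \right)} = \left(4 + I\right) 2 I = 2 I \left(4 + I\right)$)
$Y{\left(b,G \right)} = - \frac{39}{5} + \frac{3 G}{5}$ ($Y{\left(b,G \right)} = \frac{3 \left(G - 13\right)}{5} = \frac{3 \left(-13 + G\right)}{5} = - \frac{39}{5} + \frac{3 G}{5}$)
$q{\left(M \right)} = 15$ ($q{\left(M \right)} = 15 + 0 = 15$)
$Y{\left(-4,-27 \right)} q{\left(Q{\left(6 \right)} \right)} = \left(- \frac{39}{5} + \frac{3}{5} \left(-27\right)\right) 15 = \left(- \frac{39}{5} - \frac{81}{5}\right) 15 = \left(-24\right) 15 = -360$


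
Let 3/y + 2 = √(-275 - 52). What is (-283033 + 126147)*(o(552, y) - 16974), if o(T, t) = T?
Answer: 2576381892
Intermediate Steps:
y = 3/(-2 + I*√327) (y = 3/(-2 + √(-275 - 52)) = 3/(-2 + √(-327)) = 3/(-2 + I*√327) ≈ -0.018127 - 0.1639*I)
(-283033 + 126147)*(o(552, y) - 16974) = (-283033 + 126147)*(552 - 16974) = -156886*(-16422) = 2576381892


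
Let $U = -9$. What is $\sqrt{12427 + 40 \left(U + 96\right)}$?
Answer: $\sqrt{15907} \approx 126.12$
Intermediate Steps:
$\sqrt{12427 + 40 \left(U + 96\right)} = \sqrt{12427 + 40 \left(-9 + 96\right)} = \sqrt{12427 + 40 \cdot 87} = \sqrt{12427 + 3480} = \sqrt{15907}$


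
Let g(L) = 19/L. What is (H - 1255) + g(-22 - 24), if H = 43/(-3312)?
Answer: -4157971/3312 ≈ -1255.4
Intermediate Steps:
H = -43/3312 (H = 43*(-1/3312) = -43/3312 ≈ -0.012983)
(H - 1255) + g(-22 - 24) = (-43/3312 - 1255) + 19/(-22 - 24) = -4156603/3312 + 19/(-46) = -4156603/3312 + 19*(-1/46) = -4156603/3312 - 19/46 = -4157971/3312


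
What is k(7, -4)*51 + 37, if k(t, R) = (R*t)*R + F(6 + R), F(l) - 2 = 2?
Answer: 5953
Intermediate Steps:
F(l) = 4 (F(l) = 2 + 2 = 4)
k(t, R) = 4 + t*R² (k(t, R) = (R*t)*R + 4 = t*R² + 4 = 4 + t*R²)
k(7, -4)*51 + 37 = (4 + 7*(-4)²)*51 + 37 = (4 + 7*16)*51 + 37 = (4 + 112)*51 + 37 = 116*51 + 37 = 5916 + 37 = 5953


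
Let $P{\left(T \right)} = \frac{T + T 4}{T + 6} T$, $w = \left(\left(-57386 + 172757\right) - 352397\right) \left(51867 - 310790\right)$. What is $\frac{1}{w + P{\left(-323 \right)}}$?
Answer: $\frac{317}{19454759588721} \approx 1.6294 \cdot 10^{-11}$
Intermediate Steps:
$w = 61371482998$ ($w = \left(115371 - 352397\right) \left(-258923\right) = \left(-237026\right) \left(-258923\right) = 61371482998$)
$P{\left(T \right)} = \frac{5 T^{2}}{6 + T}$ ($P{\left(T \right)} = \frac{T + 4 T}{6 + T} T = \frac{5 T}{6 + T} T = \frac{5 T^{2}}{6 + T}$)
$\frac{1}{w + P{\left(-323 \right)}} = \frac{1}{61371482998 + \frac{5 \left(-323\right)^{2}}{6 - 323}} = \frac{1}{61371482998 + 5 \cdot 104329 \frac{1}{-317}} = \frac{1}{61371482998 + 5 \cdot 104329 \left(- \frac{1}{317}\right)} = \frac{1}{61371482998 - \frac{521645}{317}} = \frac{1}{\frac{19454759588721}{317}} = \frac{317}{19454759588721}$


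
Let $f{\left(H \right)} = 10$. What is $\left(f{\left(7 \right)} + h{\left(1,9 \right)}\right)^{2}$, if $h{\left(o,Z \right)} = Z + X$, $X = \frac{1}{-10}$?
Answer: $\frac{35721}{100} \approx 357.21$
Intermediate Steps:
$X = - \frac{1}{10} \approx -0.1$
$h{\left(o,Z \right)} = - \frac{1}{10} + Z$ ($h{\left(o,Z \right)} = Z - \frac{1}{10} = - \frac{1}{10} + Z$)
$\left(f{\left(7 \right)} + h{\left(1,9 \right)}\right)^{2} = \left(10 + \left(- \frac{1}{10} + 9\right)\right)^{2} = \left(10 + \frac{89}{10}\right)^{2} = \left(\frac{189}{10}\right)^{2} = \frac{35721}{100}$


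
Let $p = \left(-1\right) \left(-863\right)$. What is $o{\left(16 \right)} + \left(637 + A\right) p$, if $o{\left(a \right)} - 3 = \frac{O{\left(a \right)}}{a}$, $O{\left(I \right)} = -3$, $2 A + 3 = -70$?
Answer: $\frac{8291749}{16} \approx 5.1823 \cdot 10^{5}$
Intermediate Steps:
$A = - \frac{73}{2}$ ($A = - \frac{3}{2} + \frac{1}{2} \left(-70\right) = - \frac{3}{2} - 35 = - \frac{73}{2} \approx -36.5$)
$p = 863$
$o{\left(a \right)} = 3 - \frac{3}{a}$
$o{\left(16 \right)} + \left(637 + A\right) p = \left(3 - \frac{3}{16}\right) + \left(637 - \frac{73}{2}\right) 863 = \left(3 - \frac{3}{16}\right) + \frac{1201}{2} \cdot 863 = \left(3 - \frac{3}{16}\right) + \frac{1036463}{2} = \frac{45}{16} + \frac{1036463}{2} = \frac{8291749}{16}$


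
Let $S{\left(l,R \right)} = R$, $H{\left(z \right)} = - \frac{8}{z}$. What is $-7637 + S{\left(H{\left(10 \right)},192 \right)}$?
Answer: $-7445$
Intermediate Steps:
$-7637 + S{\left(H{\left(10 \right)},192 \right)} = -7637 + 192 = -7445$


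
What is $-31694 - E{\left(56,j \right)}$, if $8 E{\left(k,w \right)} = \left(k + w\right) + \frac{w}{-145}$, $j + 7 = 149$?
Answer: $- \frac{4599201}{145} \approx -31719.0$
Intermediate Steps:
$j = 142$ ($j = -7 + 149 = 142$)
$E{\left(k,w \right)} = \frac{k}{8} + \frac{18 w}{145}$ ($E{\left(k,w \right)} = \frac{\left(k + w\right) + \frac{w}{-145}}{8} = \frac{\left(k + w\right) + w \left(- \frac{1}{145}\right)}{8} = \frac{\left(k + w\right) - \frac{w}{145}}{8} = \frac{k + \frac{144 w}{145}}{8} = \frac{k}{8} + \frac{18 w}{145}$)
$-31694 - E{\left(56,j \right)} = -31694 - \left(\frac{1}{8} \cdot 56 + \frac{18}{145} \cdot 142\right) = -31694 - \left(7 + \frac{2556}{145}\right) = -31694 - \frac{3571}{145} = - \frac{4599201}{145}$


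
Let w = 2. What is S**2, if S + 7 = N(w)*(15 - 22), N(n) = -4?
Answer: 441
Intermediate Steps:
S = 21 (S = -7 - 4*(15 - 22) = -7 - 4*(-7) = -7 + 28 = 21)
S**2 = 21**2 = 441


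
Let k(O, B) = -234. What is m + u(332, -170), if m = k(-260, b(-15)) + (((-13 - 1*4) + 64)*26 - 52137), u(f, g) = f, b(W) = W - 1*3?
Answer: -50817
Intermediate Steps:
b(W) = -3 + W (b(W) = W - 3 = -3 + W)
m = -51149 (m = -234 + (((-13 - 1*4) + 64)*26 - 52137) = -234 + (((-13 - 4) + 64)*26 - 52137) = -234 + ((-17 + 64)*26 - 52137) = -234 + (47*26 - 52137) = -234 + (1222 - 52137) = -234 - 50915 = -51149)
m + u(332, -170) = -51149 + 332 = -50817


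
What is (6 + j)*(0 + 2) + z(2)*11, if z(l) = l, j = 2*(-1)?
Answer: 30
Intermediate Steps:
j = -2
(6 + j)*(0 + 2) + z(2)*11 = (6 - 2)*(0 + 2) + 2*11 = 4*2 + 22 = 8 + 22 = 30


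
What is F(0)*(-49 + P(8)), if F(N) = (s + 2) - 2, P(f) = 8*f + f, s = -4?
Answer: -92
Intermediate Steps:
P(f) = 9*f
F(N) = -4 (F(N) = (-4 + 2) - 2 = -2 - 2 = -4)
F(0)*(-49 + P(8)) = -4*(-49 + 9*8) = -4*(-49 + 72) = -4*23 = -92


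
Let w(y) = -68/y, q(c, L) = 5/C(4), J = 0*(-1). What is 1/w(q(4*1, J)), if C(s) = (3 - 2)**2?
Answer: -5/68 ≈ -0.073529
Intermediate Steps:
C(s) = 1 (C(s) = 1**2 = 1)
J = 0
q(c, L) = 5 (q(c, L) = 5/1 = 5*1 = 5)
1/w(q(4*1, J)) = 1/(-68/5) = -5/68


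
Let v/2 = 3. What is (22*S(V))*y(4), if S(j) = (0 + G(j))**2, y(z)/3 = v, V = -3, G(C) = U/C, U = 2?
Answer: 176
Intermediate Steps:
v = 6 (v = 2*3 = 6)
G(C) = 2/C
y(z) = 18 (y(z) = 3*6 = 18)
S(j) = 4/j**2 (S(j) = (0 + 2/j)**2 = (2/j)**2 = 4/j**2)
(22*S(V))*y(4) = (22*(4/(-3)**2))*18 = (22*(4*(1/9)))*18 = (22*(4/9))*18 = (88/9)*18 = 176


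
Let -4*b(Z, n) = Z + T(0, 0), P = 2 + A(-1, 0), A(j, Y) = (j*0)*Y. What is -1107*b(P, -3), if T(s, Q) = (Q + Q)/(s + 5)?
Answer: 1107/2 ≈ 553.50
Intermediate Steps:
T(s, Q) = 2*Q/(5 + s) (T(s, Q) = (2*Q)/(5 + s) = 2*Q/(5 + s))
A(j, Y) = 0 (A(j, Y) = 0*Y = 0)
P = 2 (P = 2 + 0 = 2)
b(Z, n) = -Z/4 (b(Z, n) = -(Z + 2*0/(5 + 0))/4 = -(Z + 2*0/5)/4 = -(Z + 2*0*(1/5))/4 = -(Z + 0)/4 = -Z/4)
-1107*b(P, -3) = -(-1107)*2/4 = -1107*(-1/2) = 1107/2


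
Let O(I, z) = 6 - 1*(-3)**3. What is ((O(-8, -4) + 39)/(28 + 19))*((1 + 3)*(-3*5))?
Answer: -4320/47 ≈ -91.915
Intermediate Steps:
O(I, z) = 33 (O(I, z) = 6 - 1*(-27) = 6 + 27 = 33)
((O(-8, -4) + 39)/(28 + 19))*((1 + 3)*(-3*5)) = ((33 + 39)/(28 + 19))*((1 + 3)*(-3*5)) = (72/47)*(4*(-15)) = (72*(1/47))*(-60) = (72/47)*(-60) = -4320/47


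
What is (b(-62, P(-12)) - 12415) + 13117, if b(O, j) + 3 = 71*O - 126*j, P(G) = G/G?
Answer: -3829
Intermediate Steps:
P(G) = 1
b(O, j) = -3 - 126*j + 71*O (b(O, j) = -3 + (71*O - 126*j) = -3 + (-126*j + 71*O) = -3 - 126*j + 71*O)
(b(-62, P(-12)) - 12415) + 13117 = ((-3 - 126*1 + 71*(-62)) - 12415) + 13117 = ((-3 - 126 - 4402) - 12415) + 13117 = (-4531 - 12415) + 13117 = -16946 + 13117 = -3829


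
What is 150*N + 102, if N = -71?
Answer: -10548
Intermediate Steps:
150*N + 102 = 150*(-71) + 102 = -10650 + 102 = -10548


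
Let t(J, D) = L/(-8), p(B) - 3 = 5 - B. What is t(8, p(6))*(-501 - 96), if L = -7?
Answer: -4179/8 ≈ -522.38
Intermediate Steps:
p(B) = 8 - B (p(B) = 3 + (5 - B) = 8 - B)
t(J, D) = 7/8 (t(J, D) = -7/(-8) = -7*(-⅛) = 7/8)
t(8, p(6))*(-501 - 96) = 7*(-501 - 96)/8 = (7/8)*(-597) = -4179/8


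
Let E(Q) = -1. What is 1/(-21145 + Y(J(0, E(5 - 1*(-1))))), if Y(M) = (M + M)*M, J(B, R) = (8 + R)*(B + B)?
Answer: -1/21145 ≈ -4.7293e-5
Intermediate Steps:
J(B, R) = 2*B*(8 + R) (J(B, R) = (8 + R)*(2*B) = 2*B*(8 + R))
Y(M) = 2*M² (Y(M) = (2*M)*M = 2*M²)
1/(-21145 + Y(J(0, E(5 - 1*(-1))))) = 1/(-21145 + 2*(2*0*(8 - 1))²) = 1/(-21145 + 2*(2*0*7)²) = 1/(-21145 + 2*0²) = 1/(-21145 + 2*0) = 1/(-21145 + 0) = 1/(-21145) = -1/21145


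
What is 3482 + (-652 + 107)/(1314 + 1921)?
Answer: 2252745/647 ≈ 3481.8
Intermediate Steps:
3482 + (-652 + 107)/(1314 + 1921) = 3482 - 545/3235 = 3482 - 545*1/3235 = 3482 - 109/647 = 2252745/647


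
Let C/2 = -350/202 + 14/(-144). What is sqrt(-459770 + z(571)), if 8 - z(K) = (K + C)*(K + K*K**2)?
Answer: 5*I*sqrt(1551530620889134)/606 ≈ 3.25e+5*I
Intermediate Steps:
C = -13307/3636 (C = 2*(-350/202 + 14/(-144)) = 2*(-350*1/202 + 14*(-1/144)) = 2*(-175/101 - 7/72) = 2*(-13307/7272) = -13307/3636 ≈ -3.6598)
z(K) = 8 - (-13307/3636 + K)*(K + K**3) (z(K) = 8 - (K - 13307/3636)*(K + K*K**2) = 8 - (-13307/3636 + K)*(K + K**3))
sqrt(-459770 + z(571)) = sqrt(-459770 + (8 - 1*571**2 - 1*571**4 + (13307/3636)*571 + (13307/3636)*571**3)) = sqrt(-459770 + (8 - 1*326041 - 1*106302733681 + 7598297/3636 + (13307/3636)*186169411)) = sqrt(-459770 + (8 - 326041 - 106302733681 + 7598297/3636 + 2477356352177/3636)) = sqrt(-459770 - 192020280584815/1818) = sqrt(-192021116446675/1818) = 5*I*sqrt(1551530620889134)/606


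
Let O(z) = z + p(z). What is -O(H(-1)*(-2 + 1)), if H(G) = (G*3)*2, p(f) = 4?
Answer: -10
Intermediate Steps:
H(G) = 6*G (H(G) = (3*G)*2 = 6*G)
O(z) = 4 + z (O(z) = z + 4 = 4 + z)
-O(H(-1)*(-2 + 1)) = -(4 + (6*(-1))*(-2 + 1)) = -(4 - 6*(-1)) = -(4 + 6) = -1*10 = -10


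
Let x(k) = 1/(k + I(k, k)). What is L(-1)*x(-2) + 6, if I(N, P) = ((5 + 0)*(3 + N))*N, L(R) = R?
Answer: 73/12 ≈ 6.0833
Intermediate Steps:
I(N, P) = N*(15 + 5*N) (I(N, P) = (5*(3 + N))*N = (15 + 5*N)*N = N*(15 + 5*N))
x(k) = 1/(k + 5*k*(3 + k))
L(-1)*x(-2) + 6 = -1/((-2)*(16 + 5*(-2))) + 6 = -(-1)/(2*(16 - 10)) + 6 = -(-1)/(2*6) + 6 = -1*(-1/12) + 6 = 1/12 + 6 = 73/12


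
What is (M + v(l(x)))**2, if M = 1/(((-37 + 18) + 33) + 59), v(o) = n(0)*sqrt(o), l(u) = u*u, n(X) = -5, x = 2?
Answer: 531441/5329 ≈ 99.726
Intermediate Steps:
l(u) = u**2
v(o) = -5*sqrt(o)
M = 1/73 (M = 1/((-19 + 33) + 59) = 1/(14 + 59) = 1/73 ≈ 0.013699)
(M + v(l(x)))**2 = (1/73 - 5*sqrt(2**2))**2 = (1/73 - 5*sqrt(4))**2 = (1/73 - 5*2)**2 = (1/73 - 10)**2 = (-729/73)**2 = 531441/5329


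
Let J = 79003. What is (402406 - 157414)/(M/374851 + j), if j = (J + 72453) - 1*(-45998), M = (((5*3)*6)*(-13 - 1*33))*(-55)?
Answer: 15305916032/12336009509 ≈ 1.2408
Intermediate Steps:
M = 227700 (M = ((15*6)*(-13 - 33))*(-55) = (90*(-46))*(-55) = -4140*(-55) = 227700)
j = 197454 (j = (79003 + 72453) - 1*(-45998) = 151456 + 45998 = 197454)
(402406 - 157414)/(M/374851 + j) = (402406 - 157414)/(227700/374851 + 197454) = 244992/(227700*(1/374851) + 197454) = 244992/(227700/374851 + 197454) = 244992/(74016057054/374851) = 244992*(374851/74016057054) = 15305916032/12336009509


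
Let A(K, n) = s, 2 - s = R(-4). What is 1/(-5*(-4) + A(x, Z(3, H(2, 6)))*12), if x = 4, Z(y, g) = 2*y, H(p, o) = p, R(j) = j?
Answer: 1/92 ≈ 0.010870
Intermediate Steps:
s = 6 (s = 2 - 1*(-4) = 2 + 4 = 6)
A(K, n) = 6
1/(-5*(-4) + A(x, Z(3, H(2, 6)))*12) = 1/(-5*(-4) + 6*12) = 1/(20 + 72) = 1/92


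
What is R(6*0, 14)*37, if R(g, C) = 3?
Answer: 111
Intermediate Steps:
R(6*0, 14)*37 = 3*37 = 111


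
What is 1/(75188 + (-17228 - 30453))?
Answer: 1/27507 ≈ 3.6354e-5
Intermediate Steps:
1/(75188 + (-17228 - 30453)) = 1/(75188 - 47681) = 1/27507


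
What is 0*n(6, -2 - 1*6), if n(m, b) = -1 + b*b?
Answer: 0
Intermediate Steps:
n(m, b) = -1 + b²
0*n(6, -2 - 1*6) = 0*(-1 + (-2 - 1*6)²) = 0*(-1 + (-2 - 6)²) = 0*(-1 + (-8)²) = 0*(-1 + 64) = 0*63 = 0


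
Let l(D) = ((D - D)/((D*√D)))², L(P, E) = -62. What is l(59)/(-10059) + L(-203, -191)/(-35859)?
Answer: 62/35859 ≈ 0.0017290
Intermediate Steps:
l(D) = 0 (l(D) = (0/(D^(3/2)))² = (0/D^(3/2))² = 0² = 0)
l(59)/(-10059) + L(-203, -191)/(-35859) = 0/(-10059) - 62/(-35859) = 0*(-1/10059) - 62*(-1/35859) = 0 + 62/35859 = 62/35859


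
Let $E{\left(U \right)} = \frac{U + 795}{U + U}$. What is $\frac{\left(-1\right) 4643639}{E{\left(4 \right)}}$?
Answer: $- \frac{37149112}{799} \approx -46495.0$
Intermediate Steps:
$E{\left(U \right)} = \frac{795 + U}{2 U}$
$\frac{\left(-1\right) 4643639}{E{\left(4 \right)}} = \frac{\left(-1\right) 4643639}{\frac{1}{2} \cdot \frac{1}{4} \left(795 + 4\right)} = - \frac{4643639}{\frac{1}{2} \cdot \frac{1}{4} \cdot 799} = - \frac{4643639}{\frac{799}{8}} = \left(-4643639\right) \frac{8}{799} = - \frac{37149112}{799}$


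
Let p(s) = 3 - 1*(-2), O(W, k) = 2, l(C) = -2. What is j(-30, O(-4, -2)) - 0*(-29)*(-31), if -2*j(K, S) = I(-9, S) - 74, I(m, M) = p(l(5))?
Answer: 69/2 ≈ 34.500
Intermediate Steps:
p(s) = 5 (p(s) = 3 + 2 = 5)
I(m, M) = 5
j(K, S) = 69/2 (j(K, S) = -(5 - 74)/2 = -½*(-69) = 69/2)
j(-30, O(-4, -2)) - 0*(-29)*(-31) = 69/2 - 0*(-29)*(-31) = 69/2 - 0*(-31) = 69/2 - 1*0 = 69/2 + 0 = 69/2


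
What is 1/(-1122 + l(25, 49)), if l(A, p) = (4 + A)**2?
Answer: -1/281 ≈ -0.0035587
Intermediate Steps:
1/(-1122 + l(25, 49)) = 1/(-1122 + (4 + 25)**2) = 1/(-1122 + 29**2) = 1/(-1122 + 841) = 1/(-281) = -1/281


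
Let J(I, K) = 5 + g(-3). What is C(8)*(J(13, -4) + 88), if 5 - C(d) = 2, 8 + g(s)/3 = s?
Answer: 180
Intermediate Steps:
g(s) = -24 + 3*s
C(d) = 3 (C(d) = 5 - 1*2 = 5 - 2 = 3)
J(I, K) = -28 (J(I, K) = 5 + (-24 + 3*(-3)) = 5 + (-24 - 9) = 5 - 33 = -28)
C(8)*(J(13, -4) + 88) = 3*(-28 + 88) = 3*60 = 180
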